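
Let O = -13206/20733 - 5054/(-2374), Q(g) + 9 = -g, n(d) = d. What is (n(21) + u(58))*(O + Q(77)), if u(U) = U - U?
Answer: -14558245359/8203357 ≈ -1774.7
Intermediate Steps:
Q(g) = -9 - g
u(U) = 0
O = 12238923/8203357 (O = -13206*1/20733 - 5054*(-1/2374) = -4402/6911 + 2527/1187 = 12238923/8203357 ≈ 1.4919)
(n(21) + u(58))*(O + Q(77)) = (21 + 0)*(12238923/8203357 + (-9 - 1*77)) = 21*(12238923/8203357 + (-9 - 77)) = 21*(12238923/8203357 - 86) = 21*(-693249779/8203357) = -14558245359/8203357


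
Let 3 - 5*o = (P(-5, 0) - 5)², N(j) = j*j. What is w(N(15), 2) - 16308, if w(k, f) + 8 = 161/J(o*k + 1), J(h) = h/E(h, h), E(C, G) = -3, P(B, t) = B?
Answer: -71202541/4364 ≈ -16316.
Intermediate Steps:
N(j) = j²
o = -97/5 (o = ⅗ - (-5 - 5)²/5 = ⅗ - ⅕*(-10)² = ⅗ - ⅕*100 = ⅗ - 20 = -97/5 ≈ -19.400)
J(h) = -h/3 (J(h) = h/(-3) = h*(-⅓) = -h/3)
w(k, f) = -8 + 161/(-⅓ + 97*k/15) (w(k, f) = -8 + 161/((-(-97*k/5 + 1)/3)) = -8 + 161/((-(1 - 97*k/5)/3)) = -8 + 161/(-⅓ + 97*k/15))
w(N(15), 2) - 16308 = (2455 - 776*15²)/(-5 + 97*15²) - 16308 = (2455 - 776*225)/(-5 + 97*225) - 16308 = (2455 - 174600)/(-5 + 21825) - 16308 = -172145/21820 - 16308 = (1/21820)*(-172145) - 16308 = -34429/4364 - 16308 = -71202541/4364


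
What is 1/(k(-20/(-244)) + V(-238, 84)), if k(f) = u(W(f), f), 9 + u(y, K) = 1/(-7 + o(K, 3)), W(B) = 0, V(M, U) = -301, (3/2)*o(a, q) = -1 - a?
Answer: -471/146071 ≈ -0.0032245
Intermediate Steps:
o(a, q) = -⅔ - 2*a/3 (o(a, q) = 2*(-1 - a)/3 = -⅔ - 2*a/3)
u(y, K) = -9 + 1/(-23/3 - 2*K/3) (u(y, K) = -9 + 1/(-7 + (-⅔ - 2*K/3)) = -9 + 1/(-23/3 - 2*K/3))
k(f) = 6*(-35 - 3*f)/(23 + 2*f)
1/(k(-20/(-244)) + V(-238, 84)) = 1/(6*(-35 - (-60)/(-244))/(23 + 2*(-20/(-244))) - 301) = 1/(6*(-35 - (-60)*(-1)/244)/(23 + 2*(-20*(-1/244))) - 301) = 1/(6*(-35 - 3*5/61)/(23 + 2*(5/61)) - 301) = 1/(6*(-35 - 15/61)/(23 + 10/61) - 301) = 1/(6*(-2150/61)/(1413/61) - 301) = 1/(6*(61/1413)*(-2150/61) - 301) = 1/(-4300/471 - 301) = 1/(-146071/471) = -471/146071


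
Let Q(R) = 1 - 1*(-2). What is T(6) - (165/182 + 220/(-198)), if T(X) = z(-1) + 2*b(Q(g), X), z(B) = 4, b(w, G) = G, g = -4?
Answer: 26543/1638 ≈ 16.205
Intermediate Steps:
Q(R) = 3 (Q(R) = 1 + 2 = 3)
T(X) = 4 + 2*X
T(6) - (165/182 + 220/(-198)) = (4 + 2*6) - (165/182 + 220/(-198)) = (4 + 12) - (165*(1/182) + 220*(-1/198)) = 16 - (165/182 - 10/9) = 16 - 1*(-335/1638) = 16 + 335/1638 = 26543/1638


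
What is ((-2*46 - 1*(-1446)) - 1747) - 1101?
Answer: -1494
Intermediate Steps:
((-2*46 - 1*(-1446)) - 1747) - 1101 = ((-92 + 1446) - 1747) - 1101 = (1354 - 1747) - 1101 = -393 - 1101 = -1494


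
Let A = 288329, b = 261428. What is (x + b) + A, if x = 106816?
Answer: 656573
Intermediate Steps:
(x + b) + A = (106816 + 261428) + 288329 = 368244 + 288329 = 656573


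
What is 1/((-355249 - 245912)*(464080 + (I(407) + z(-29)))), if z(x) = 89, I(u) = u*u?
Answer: -1/378622018698 ≈ -2.6412e-12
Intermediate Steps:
I(u) = u**2
1/((-355249 - 245912)*(464080 + (I(407) + z(-29)))) = 1/((-355249 - 245912)*(464080 + (407**2 + 89))) = 1/(-601161*(464080 + (165649 + 89))) = 1/(-601161*(464080 + 165738)) = 1/(-601161*629818) = 1/(-378622018698) = -1/378622018698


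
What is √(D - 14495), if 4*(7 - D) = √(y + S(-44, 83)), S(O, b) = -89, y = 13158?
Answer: √(-57952 - √13069)/2 ≈ 120.48*I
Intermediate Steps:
D = 7 - √13069/4 (D = 7 - √(13158 - 89)/4 = 7 - √13069/4 ≈ -21.580)
√(D - 14495) = √((7 - √13069/4) - 14495) = √(-14488 - √13069/4)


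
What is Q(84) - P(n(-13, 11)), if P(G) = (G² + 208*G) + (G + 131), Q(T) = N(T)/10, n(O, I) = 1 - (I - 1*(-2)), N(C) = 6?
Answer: 11168/5 ≈ 2233.6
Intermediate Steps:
n(O, I) = -1 - I (n(O, I) = 1 - (I + 2) = 1 - (2 + I) = 1 + (-2 - I) = -1 - I)
Q(T) = ⅗ (Q(T) = 6/10 = 6*(⅒) = ⅗)
P(G) = 131 + G² + 209*G (P(G) = (G² + 208*G) + (131 + G) = 131 + G² + 209*G)
Q(84) - P(n(-13, 11)) = ⅗ - (131 + (-1 - 1*11)² + 209*(-1 - 1*11)) = ⅗ - (131 + (-1 - 11)² + 209*(-1 - 11)) = ⅗ - (131 + (-12)² + 209*(-12)) = ⅗ - (131 + 144 - 2508) = ⅗ - 1*(-2233) = ⅗ + 2233 = 11168/5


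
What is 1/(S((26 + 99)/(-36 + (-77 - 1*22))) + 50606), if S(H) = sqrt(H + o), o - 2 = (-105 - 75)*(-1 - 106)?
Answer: 1366362/69145595323 - 3*sqrt(1560147)/69145595323 ≈ 1.9706e-5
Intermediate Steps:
o = 19262 (o = 2 + (-105 - 75)*(-1 - 106) = 2 - 180*(-107) = 2 + 19260 = 19262)
S(H) = sqrt(19262 + H) (S(H) = sqrt(H + 19262) = sqrt(19262 + H))
1/(S((26 + 99)/(-36 + (-77 - 1*22))) + 50606) = 1/(sqrt(19262 + (26 + 99)/(-36 + (-77 - 1*22))) + 50606) = 1/(sqrt(19262 + 125/(-36 + (-77 - 22))) + 50606) = 1/(sqrt(19262 + 125/(-36 - 99)) + 50606) = 1/(sqrt(19262 + 125/(-135)) + 50606) = 1/(sqrt(19262 + 125*(-1/135)) + 50606) = 1/(sqrt(19262 - 25/27) + 50606) = 1/(sqrt(520049/27) + 50606) = 1/(sqrt(1560147)/9 + 50606) = 1/(50606 + sqrt(1560147)/9)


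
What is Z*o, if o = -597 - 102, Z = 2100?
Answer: -1467900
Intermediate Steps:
o = -699
Z*o = 2100*(-699) = -1467900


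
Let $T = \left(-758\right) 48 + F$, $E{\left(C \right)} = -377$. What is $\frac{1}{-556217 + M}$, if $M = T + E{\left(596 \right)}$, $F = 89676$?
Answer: $- \frac{1}{503302} \approx -1.9869 \cdot 10^{-6}$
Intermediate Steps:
$T = 53292$ ($T = \left(-758\right) 48 + 89676 = -36384 + 89676 = 53292$)
$M = 52915$ ($M = 53292 - 377 = 52915$)
$\frac{1}{-556217 + M} = \frac{1}{-556217 + 52915} = \frac{1}{-503302} = - \frac{1}{503302}$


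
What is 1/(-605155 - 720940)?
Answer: -1/1326095 ≈ -7.5409e-7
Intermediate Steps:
1/(-605155 - 720940) = 1/(-1326095) = -1/1326095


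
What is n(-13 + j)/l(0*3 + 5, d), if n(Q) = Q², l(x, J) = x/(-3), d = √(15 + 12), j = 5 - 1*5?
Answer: -507/5 ≈ -101.40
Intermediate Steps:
j = 0 (j = 5 - 5 = 0)
d = 3*√3 (d = √27 = 3*√3 ≈ 5.1962)
l(x, J) = -x/3 (l(x, J) = x*(-⅓) = -x/3)
n(-13 + j)/l(0*3 + 5, d) = (-13 + 0)²/((-(0*3 + 5)/3)) = (-13)²/((-(0 + 5)/3)) = 169/((-⅓*5)) = 169/(-5/3) = 169*(-⅗) = -507/5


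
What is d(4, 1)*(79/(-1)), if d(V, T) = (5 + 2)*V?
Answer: -2212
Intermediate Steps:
d(V, T) = 7*V
d(4, 1)*(79/(-1)) = (7*4)*(79/(-1)) = 28*(79*(-1)) = 28*(-79) = -2212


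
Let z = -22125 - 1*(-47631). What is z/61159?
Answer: 25506/61159 ≈ 0.41704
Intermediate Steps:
z = 25506 (z = -22125 + 47631 = 25506)
z/61159 = 25506/61159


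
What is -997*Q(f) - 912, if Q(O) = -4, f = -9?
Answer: 3076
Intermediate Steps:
-997*Q(f) - 912 = -997*(-4) - 912 = 3988 - 912 = 3076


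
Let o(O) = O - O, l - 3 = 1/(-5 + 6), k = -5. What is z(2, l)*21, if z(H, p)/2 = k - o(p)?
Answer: -210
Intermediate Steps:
l = 4 (l = 3 + 1/(-5 + 6) = 3 + 1/1 = 3 + 1 = 4)
o(O) = 0
z(H, p) = -10 (z(H, p) = 2*(-5 - 1*0) = 2*(-5 + 0) = 2*(-5) = -10)
z(2, l)*21 = -10*21 = -210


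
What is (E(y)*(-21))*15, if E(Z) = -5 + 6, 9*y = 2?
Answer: -315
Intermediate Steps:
y = 2/9 (y = (⅑)*2 = 2/9 ≈ 0.22222)
E(Z) = 1
(E(y)*(-21))*15 = (1*(-21))*15 = -21*15 = -315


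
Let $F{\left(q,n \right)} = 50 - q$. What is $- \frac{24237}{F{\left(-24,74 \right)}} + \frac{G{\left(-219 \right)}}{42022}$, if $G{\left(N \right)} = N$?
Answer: $- \frac{254625855}{777407} \approx -327.53$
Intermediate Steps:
$- \frac{24237}{F{\left(-24,74 \right)}} + \frac{G{\left(-219 \right)}}{42022} = - \frac{24237}{50 - -24} - \frac{219}{42022} = - \frac{24237}{50 + 24} - \frac{219}{42022} = - \frac{24237}{74} - \frac{219}{42022} = - \frac{254625855}{777407}$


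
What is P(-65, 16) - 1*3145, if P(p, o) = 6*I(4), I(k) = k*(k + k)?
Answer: -2953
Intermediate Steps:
I(k) = 2*k² (I(k) = k*(2*k) = 2*k²)
P(p, o) = 192 (P(p, o) = 6*(2*4²) = 6*(2*16) = 6*32 = 192)
P(-65, 16) - 1*3145 = 192 - 1*3145 = 192 - 3145 = -2953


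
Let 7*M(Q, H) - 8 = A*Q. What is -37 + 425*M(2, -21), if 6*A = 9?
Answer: 4416/7 ≈ 630.86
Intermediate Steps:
A = 3/2 (A = (⅙)*9 = 3/2 ≈ 1.5000)
M(Q, H) = 8/7 + 3*Q/14 (M(Q, H) = 8/7 + (3*Q/2)/7 = 8/7 + 3*Q/14)
-37 + 425*M(2, -21) = -37 + 425*(8/7 + (3/14)*2) = -37 + 425*(8/7 + 3/7) = -37 + 425*(11/7) = -37 + 4675/7 = 4416/7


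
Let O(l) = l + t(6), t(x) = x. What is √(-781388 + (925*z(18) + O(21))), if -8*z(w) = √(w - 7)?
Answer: √(-12501776 - 1850*√11)/4 ≈ 884.16*I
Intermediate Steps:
z(w) = -√(-7 + w)/8 (z(w) = -√(w - 7)/8 = -√(-7 + w)/8)
O(l) = 6 + l (O(l) = l + 6 = 6 + l)
√(-781388 + (925*z(18) + O(21))) = √(-781388 + (925*(-√(-7 + 18)/8) + (6 + 21))) = √(-781388 + (925*(-√11/8) + 27)) = √(-781388 + (-925*√11/8 + 27)) = √(-781388 + (27 - 925*√11/8)) = √(-781361 - 925*√11/8)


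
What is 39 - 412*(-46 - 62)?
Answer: 44535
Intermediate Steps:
39 - 412*(-46 - 62) = 39 - 412*(-108) = 39 + 44496 = 44535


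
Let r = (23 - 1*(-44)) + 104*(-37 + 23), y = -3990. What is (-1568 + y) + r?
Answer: -6947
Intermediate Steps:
r = -1389 (r = (23 + 44) + 104*(-14) = 67 - 1456 = -1389)
(-1568 + y) + r = (-1568 - 3990) - 1389 = -5558 - 1389 = -6947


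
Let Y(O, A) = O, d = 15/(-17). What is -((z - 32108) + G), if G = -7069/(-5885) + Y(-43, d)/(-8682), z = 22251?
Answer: 503567693377/51093570 ≈ 9855.8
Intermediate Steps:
d = -15/17 (d = 15*(-1/17) = -15/17 ≈ -0.88235)
G = 61626113/51093570 (G = -7069/(-5885) - 43/(-8682) = -7069*(-1/5885) - 43*(-1/8682) = 7069/5885 + 43/8682 = 61626113/51093570 ≈ 1.2061)
-((z - 32108) + G) = -((22251 - 32108) + 61626113/51093570) = -(-9857 + 61626113/51093570) = -1*(-503567693377/51093570) = 503567693377/51093570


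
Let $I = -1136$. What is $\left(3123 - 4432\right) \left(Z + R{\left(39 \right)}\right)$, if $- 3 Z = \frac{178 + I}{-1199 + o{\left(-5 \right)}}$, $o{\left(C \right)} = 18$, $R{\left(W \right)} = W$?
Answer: $- \frac{179619671}{3543} \approx -50697.0$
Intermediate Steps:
$Z = - \frac{958}{3543}$ ($Z = - \frac{\left(178 - 1136\right) \frac{1}{-1199 + 18}}{3} = - \frac{\left(-958\right) \frac{1}{-1181}}{3} = - \frac{\left(-958\right) \left(- \frac{1}{1181}\right)}{3} = \left(- \frac{1}{3}\right) \frac{958}{1181} = - \frac{958}{3543} \approx -0.27039$)
$\left(3123 - 4432\right) \left(Z + R{\left(39 \right)}\right) = \left(3123 - 4432\right) \left(- \frac{958}{3543} + 39\right) = \left(-1309\right) \frac{137219}{3543} = - \frac{179619671}{3543}$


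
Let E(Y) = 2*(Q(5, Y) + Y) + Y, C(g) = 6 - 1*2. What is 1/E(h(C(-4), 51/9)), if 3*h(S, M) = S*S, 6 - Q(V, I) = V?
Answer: 1/18 ≈ 0.055556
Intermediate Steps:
C(g) = 4 (C(g) = 6 - 2 = 4)
Q(V, I) = 6 - V
h(S, M) = S²/3 (h(S, M) = (S*S)/3 = S²/3)
E(Y) = 2 + 3*Y (E(Y) = 2*((6 - 1*5) + Y) + Y = 2*((6 - 5) + Y) + Y = 2*(1 + Y) + Y = (2 + 2*Y) + Y = 2 + 3*Y)
1/E(h(C(-4), 51/9)) = 1/(2 + 3*((⅓)*4²)) = 1/(2 + 3*((⅓)*16)) = 1/(2 + 3*(16/3)) = 1/(2 + 16) = 1/18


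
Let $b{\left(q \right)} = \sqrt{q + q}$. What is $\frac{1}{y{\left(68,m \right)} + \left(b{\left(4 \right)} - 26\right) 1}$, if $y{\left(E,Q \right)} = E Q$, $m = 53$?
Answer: $\frac{1789}{6401038} - \frac{\sqrt{2}}{6401038} \approx 0.00027926$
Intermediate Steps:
$b{\left(q \right)} = \sqrt{2} \sqrt{q}$ ($b{\left(q \right)} = \sqrt{2 q} = \sqrt{2} \sqrt{q}$)
$\frac{1}{y{\left(68,m \right)} + \left(b{\left(4 \right)} - 26\right) 1} = \frac{1}{68 \cdot 53 + \left(\sqrt{2} \sqrt{4} - 26\right) 1} = \frac{1}{3604 + \left(\sqrt{2} \cdot 2 - 26\right) 1} = \frac{1}{3604 + \left(2 \sqrt{2} - 26\right) 1} = \frac{1}{3604 + \left(-26 + 2 \sqrt{2}\right) 1} = \frac{1}{3604 - \left(26 - 2 \sqrt{2}\right)} = \frac{1}{3578 + 2 \sqrt{2}}$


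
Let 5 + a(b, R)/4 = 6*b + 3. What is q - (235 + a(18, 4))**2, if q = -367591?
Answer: -801872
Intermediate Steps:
a(b, R) = -8 + 24*b (a(b, R) = -20 + 4*(6*b + 3) = -20 + 4*(3 + 6*b) = -20 + (12 + 24*b) = -8 + 24*b)
q - (235 + a(18, 4))**2 = -367591 - (235 + (-8 + 24*18))**2 = -367591 - (235 + (-8 + 432))**2 = -367591 - (235 + 424)**2 = -367591 - 1*659**2 = -367591 - 1*434281 = -367591 - 434281 = -801872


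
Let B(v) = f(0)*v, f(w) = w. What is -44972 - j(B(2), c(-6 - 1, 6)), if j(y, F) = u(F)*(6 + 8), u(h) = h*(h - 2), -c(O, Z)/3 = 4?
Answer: -47324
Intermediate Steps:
B(v) = 0 (B(v) = 0*v = 0)
c(O, Z) = -12 (c(O, Z) = -3*4 = -12)
u(h) = h*(-2 + h)
j(y, F) = 14*F*(-2 + F) (j(y, F) = (F*(-2 + F))*(6 + 8) = (F*(-2 + F))*14 = 14*F*(-2 + F))
-44972 - j(B(2), c(-6 - 1, 6)) = -44972 - 14*(-12)*(-2 - 12) = -44972 - 14*(-12)*(-14) = -44972 - 1*2352 = -44972 - 2352 = -47324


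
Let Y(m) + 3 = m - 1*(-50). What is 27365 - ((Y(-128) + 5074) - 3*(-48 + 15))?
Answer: 22273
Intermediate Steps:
Y(m) = 47 + m (Y(m) = -3 + (m - 1*(-50)) = -3 + (m + 50) = -3 + (50 + m) = 47 + m)
27365 - ((Y(-128) + 5074) - 3*(-48 + 15)) = 27365 - (((47 - 128) + 5074) - 3*(-48 + 15)) = 27365 - ((-81 + 5074) - 3*(-33)) = 27365 - (4993 + 99) = 27365 - 1*5092 = 27365 - 5092 = 22273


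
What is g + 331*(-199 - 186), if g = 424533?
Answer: 297098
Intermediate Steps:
g + 331*(-199 - 186) = 424533 + 331*(-199 - 186) = 424533 + 331*(-385) = 424533 - 127435 = 297098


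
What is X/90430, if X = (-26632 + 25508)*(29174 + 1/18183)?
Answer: -298124613766/822144345 ≈ -362.62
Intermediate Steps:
X = -596249227532/18183 (X = -1124*(29174 + 1/18183) = -1124*530470843/18183 = -596249227532/18183 ≈ -3.2792e+7)
X/90430 = -596249227532/18183/90430 = -596249227532/18183*1/90430 = -298124613766/822144345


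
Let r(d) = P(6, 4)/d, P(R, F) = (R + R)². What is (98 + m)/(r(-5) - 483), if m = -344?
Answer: 410/853 ≈ 0.48066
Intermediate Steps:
P(R, F) = 4*R² (P(R, F) = (2*R)² = 4*R²)
r(d) = 144/d (r(d) = (4*6²)/d = (4*36)/d = 144/d)
(98 + m)/(r(-5) - 483) = (98 - 344)/(144/(-5) - 483) = -246/(144*(-⅕) - 483) = -246/(-144/5 - 483) = -246/(-2559/5) = -246*(-5/2559) = 410/853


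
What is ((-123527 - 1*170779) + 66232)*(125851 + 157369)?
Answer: -64595118280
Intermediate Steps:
((-123527 - 1*170779) + 66232)*(125851 + 157369) = ((-123527 - 170779) + 66232)*283220 = (-294306 + 66232)*283220 = -228074*283220 = -64595118280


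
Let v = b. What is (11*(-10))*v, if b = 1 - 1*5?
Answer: 440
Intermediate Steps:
b = -4 (b = 1 - 5 = -4)
v = -4
(11*(-10))*v = (11*(-10))*(-4) = -110*(-4) = 440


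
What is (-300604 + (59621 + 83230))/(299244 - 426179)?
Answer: 157753/126935 ≈ 1.2428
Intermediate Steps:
(-300604 + (59621 + 83230))/(299244 - 426179) = (-300604 + 142851)/(-126935) = -157753*(-1/126935) = 157753/126935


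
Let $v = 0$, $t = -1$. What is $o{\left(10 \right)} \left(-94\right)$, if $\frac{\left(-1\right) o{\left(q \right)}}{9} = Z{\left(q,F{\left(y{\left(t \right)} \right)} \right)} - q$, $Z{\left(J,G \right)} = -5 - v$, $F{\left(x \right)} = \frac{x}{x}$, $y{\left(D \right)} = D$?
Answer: $-12690$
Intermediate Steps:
$F{\left(x \right)} = 1$
$Z{\left(J,G \right)} = -5$ ($Z{\left(J,G \right)} = -5 - 0 = -5 + 0 = -5$)
$o{\left(q \right)} = 45 + 9 q$ ($o{\left(q \right)} = - 9 \left(-5 - q\right) = 45 + 9 q$)
$o{\left(10 \right)} \left(-94\right) = \left(45 + 9 \cdot 10\right) \left(-94\right) = \left(45 + 90\right) \left(-94\right) = 135 \left(-94\right) = -12690$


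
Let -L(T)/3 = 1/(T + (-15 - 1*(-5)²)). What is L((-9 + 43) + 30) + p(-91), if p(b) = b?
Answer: -729/8 ≈ -91.125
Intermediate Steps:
L(T) = -3/(-40 + T) (L(T) = -3/(T + (-15 - 1*(-5)²)) = -3/(T + (-15 - 1*25)) = -3/(T + (-15 - 25)) = -3/(T - 40) = -3/(-40 + T))
L((-9 + 43) + 30) + p(-91) = -3/(-40 + ((-9 + 43) + 30)) - 91 = -3/(-40 + (34 + 30)) - 91 = -3/(-40 + 64) - 91 = -3/24 - 91 = -3*1/24 - 91 = -⅛ - 91 = -729/8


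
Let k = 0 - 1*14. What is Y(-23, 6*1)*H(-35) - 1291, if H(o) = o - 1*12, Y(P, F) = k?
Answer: -633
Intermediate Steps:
k = -14 (k = 0 - 14 = -14)
Y(P, F) = -14
H(o) = -12 + o (H(o) = o - 12 = -12 + o)
Y(-23, 6*1)*H(-35) - 1291 = -14*(-12 - 35) - 1291 = -14*(-47) - 1291 = 658 - 1291 = -633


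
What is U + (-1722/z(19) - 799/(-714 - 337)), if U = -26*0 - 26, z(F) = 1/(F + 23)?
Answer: -76039051/1051 ≈ -72349.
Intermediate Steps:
z(F) = 1/(23 + F)
U = -26 (U = 0 - 26 = -26)
U + (-1722/z(19) - 799/(-714 - 337)) = -26 + (-1722/(1/(23 + 19)) - 799/(-714 - 337)) = -26 + (-1722/(1/42) - 799/(-1051)) = -26 + (-1722/1/42 - 799*(-1/1051)) = -26 + (-1722*42 + 799/1051) = -26 + (-72324 + 799/1051) = -26 - 76011725/1051 = -76039051/1051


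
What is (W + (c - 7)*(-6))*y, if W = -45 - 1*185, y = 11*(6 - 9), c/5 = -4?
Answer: 2244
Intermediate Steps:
c = -20 (c = 5*(-4) = -20)
y = -33 (y = 11*(-3) = -33)
W = -230 (W = -45 - 185 = -230)
(W + (c - 7)*(-6))*y = (-230 + (-20 - 7)*(-6))*(-33) = (-230 - 27*(-6))*(-33) = (-230 + 162)*(-33) = -68*(-33) = 2244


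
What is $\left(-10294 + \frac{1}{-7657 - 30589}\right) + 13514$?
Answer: $\frac{123152119}{38246} \approx 3220.0$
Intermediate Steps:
$\left(-10294 + \frac{1}{-7657 - 30589}\right) + 13514 = \left(-10294 + \frac{1}{-38246}\right) + 13514 = \left(-10294 - \frac{1}{38246}\right) + 13514 = - \frac{393704325}{38246} + 13514 = \frac{123152119}{38246}$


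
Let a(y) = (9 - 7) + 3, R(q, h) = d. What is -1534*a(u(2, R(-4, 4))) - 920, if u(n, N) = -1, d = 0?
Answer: -8590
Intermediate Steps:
R(q, h) = 0
a(y) = 5 (a(y) = 2 + 3 = 5)
-1534*a(u(2, R(-4, 4))) - 920 = -1534*5 - 920 = -7670 - 920 = -8590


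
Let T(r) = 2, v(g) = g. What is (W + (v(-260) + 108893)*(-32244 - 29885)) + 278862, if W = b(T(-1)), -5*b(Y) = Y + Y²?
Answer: -33744903981/5 ≈ -6.7490e+9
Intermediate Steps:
b(Y) = -Y/5 - Y²/5 (b(Y) = -(Y + Y²)/5 = -Y/5 - Y²/5)
W = -6/5 (W = -⅕*2*(1 + 2) = -⅕*2*3 = -6/5 ≈ -1.2000)
(W + (v(-260) + 108893)*(-32244 - 29885)) + 278862 = (-6/5 + (-260 + 108893)*(-32244 - 29885)) + 278862 = (-6/5 + 108633*(-62129)) + 278862 = (-6/5 - 6749259657) + 278862 = -33746298291/5 + 278862 = -33744903981/5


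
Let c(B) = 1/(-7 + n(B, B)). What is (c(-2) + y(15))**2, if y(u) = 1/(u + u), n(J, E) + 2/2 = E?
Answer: 1/225 ≈ 0.0044444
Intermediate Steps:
n(J, E) = -1 + E
c(B) = 1/(-8 + B) (c(B) = 1/(-7 + (-1 + B)) = 1/(-8 + B))
y(u) = 1/(2*u)
(c(-2) + y(15))**2 = (1/(-8 - 2) + (1/2)/15)**2 = (1/(-10) + (1/2)*(1/15))**2 = (-1/10 + 1/30)**2 = (-1/15)**2 = 1/225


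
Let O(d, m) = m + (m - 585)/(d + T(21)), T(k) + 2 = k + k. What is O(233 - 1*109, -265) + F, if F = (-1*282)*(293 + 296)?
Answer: -13642191/82 ≈ -1.6637e+5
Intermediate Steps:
T(k) = -2 + 2*k (T(k) = -2 + (k + k) = -2 + 2*k)
O(d, m) = m + (-585 + m)/(40 + d) (O(d, m) = m + (m - 585)/(d + (-2 + 2*21)) = m + (-585 + m)/(d + (-2 + 42)) = m + (-585 + m)/(d + 40) = m + (-585 + m)/(40 + d))
F = -166098 (F = -282*589 = -166098)
O(233 - 1*109, -265) + F = (-585 + 41*(-265) + (233 - 1*109)*(-265))/(40 + (233 - 1*109)) - 166098 = (-585 - 10865 + (233 - 109)*(-265))/(40 + (233 - 109)) - 166098 = (-585 - 10865 + 124*(-265))/(40 + 124) - 166098 = (-585 - 10865 - 32860)/164 - 166098 = (1/164)*(-44310) - 166098 = -22155/82 - 166098 = -13642191/82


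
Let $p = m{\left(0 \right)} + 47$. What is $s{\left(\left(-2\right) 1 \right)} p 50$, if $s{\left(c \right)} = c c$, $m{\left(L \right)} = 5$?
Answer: $10400$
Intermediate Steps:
$p = 52$ ($p = 5 + 47 = 52$)
$s{\left(c \right)} = c^{2}$
$s{\left(\left(-2\right) 1 \right)} p 50 = \left(\left(-2\right) 1\right)^{2} \cdot 52 \cdot 50 = \left(-2\right)^{2} \cdot 52 \cdot 50 = 4 \cdot 52 \cdot 50 = 208 \cdot 50 = 10400$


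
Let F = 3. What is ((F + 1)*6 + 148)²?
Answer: 29584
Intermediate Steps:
((F + 1)*6 + 148)² = ((3 + 1)*6 + 148)² = (4*6 + 148)² = (24 + 148)² = 172² = 29584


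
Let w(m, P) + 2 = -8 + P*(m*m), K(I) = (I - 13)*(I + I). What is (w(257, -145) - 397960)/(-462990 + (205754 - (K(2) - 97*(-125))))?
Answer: 9975075/269317 ≈ 37.038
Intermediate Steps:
K(I) = 2*I*(-13 + I) (K(I) = (-13 + I)*(2*I) = 2*I*(-13 + I))
w(m, P) = -10 + P*m² (w(m, P) = -2 + (-8 + P*(m*m)) = -2 + (-8 + P*m²) = -10 + P*m²)
(w(257, -145) - 397960)/(-462990 + (205754 - (K(2) - 97*(-125)))) = ((-10 - 145*257²) - 397960)/(-462990 + (205754 - (2*2*(-13 + 2) - 97*(-125)))) = ((-10 - 145*66049) - 397960)/(-462990 + (205754 - (2*2*(-11) + 12125))) = ((-10 - 9577105) - 397960)/(-462990 + (205754 - (-44 + 12125))) = (-9577115 - 397960)/(-462990 + (205754 - 1*12081)) = -9975075/(-462990 + (205754 - 12081)) = -9975075/(-462990 + 193673) = -9975075/(-269317) = -9975075*(-1/269317) = 9975075/269317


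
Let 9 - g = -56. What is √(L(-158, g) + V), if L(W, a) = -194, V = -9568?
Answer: I*√9762 ≈ 98.803*I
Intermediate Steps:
g = 65 (g = 9 - 1*(-56) = 9 + 56 = 65)
√(L(-158, g) + V) = √(-194 - 9568) = √(-9762) = I*√9762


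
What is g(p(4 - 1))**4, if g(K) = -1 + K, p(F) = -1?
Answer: 16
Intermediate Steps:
g(p(4 - 1))**4 = (-1 - 1)**4 = (-2)**4 = 16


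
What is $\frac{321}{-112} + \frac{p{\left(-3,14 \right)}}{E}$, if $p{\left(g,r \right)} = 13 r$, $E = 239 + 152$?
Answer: $- \frac{105127}{43792} \approx -2.4006$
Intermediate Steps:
$E = 391$
$\frac{321}{-112} + \frac{p{\left(-3,14 \right)}}{E} = \frac{321}{-112} + \frac{13 \cdot 14}{391} = 321 \left(- \frac{1}{112}\right) + 182 \cdot \frac{1}{391} = - \frac{321}{112} + \frac{182}{391} = - \frac{105127}{43792}$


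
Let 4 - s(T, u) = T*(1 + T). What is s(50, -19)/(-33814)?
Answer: 1273/16907 ≈ 0.075294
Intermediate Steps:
s(T, u) = 4 - T*(1 + T)
s(50, -19)/(-33814) = (4 - 1*50 - 1*50²)/(-33814) = (4 - 50 - 1*2500)*(-1/33814) = (4 - 50 - 2500)*(-1/33814) = -2546*(-1/33814) = 1273/16907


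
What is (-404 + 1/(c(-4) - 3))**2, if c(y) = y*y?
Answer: 27573001/169 ≈ 1.6315e+5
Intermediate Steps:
c(y) = y**2
(-404 + 1/(c(-4) - 3))**2 = (-404 + 1/((-4)**2 - 3))**2 = (-404 + 1/(16 - 3))**2 = (-404 + 1/13)**2 = (-5251/13)**2 = 27573001/169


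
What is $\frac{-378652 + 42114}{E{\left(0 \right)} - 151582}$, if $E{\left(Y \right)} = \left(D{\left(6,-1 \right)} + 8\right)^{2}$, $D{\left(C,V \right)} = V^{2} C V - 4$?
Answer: $\frac{168269}{75789} \approx 2.2202$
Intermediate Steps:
$D{\left(C,V \right)} = -4 + C V^{3}$ ($D{\left(C,V \right)} = C V^{2} V - 4 = C V^{3} - 4 = -4 + C V^{3}$)
$E{\left(Y \right)} = 4$ ($E{\left(Y \right)} = \left(\left(-4 + 6 \left(-1\right)^{3}\right) + 8\right)^{2} = \left(\left(-4 + 6 \left(-1\right)\right) + 8\right)^{2} = \left(\left(-4 - 6\right) + 8\right)^{2} = \left(-10 + 8\right)^{2} = \left(-2\right)^{2} = 4$)
$\frac{-378652 + 42114}{E{\left(0 \right)} - 151582} = \frac{-378652 + 42114}{4 - 151582} = - \frac{336538}{-151578} = \left(-336538\right) \left(- \frac{1}{151578}\right) = \frac{168269}{75789}$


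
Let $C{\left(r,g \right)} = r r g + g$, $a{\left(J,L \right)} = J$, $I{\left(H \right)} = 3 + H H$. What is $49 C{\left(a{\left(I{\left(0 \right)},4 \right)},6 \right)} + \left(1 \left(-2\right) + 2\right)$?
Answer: $2940$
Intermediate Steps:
$I{\left(H \right)} = 3 + H^{2}$
$C{\left(r,g \right)} = g + g r^{2}$ ($C{\left(r,g \right)} = r^{2} g + g = g r^{2} + g = g + g r^{2}$)
$49 C{\left(a{\left(I{\left(0 \right)},4 \right)},6 \right)} + \left(1 \left(-2\right) + 2\right) = 49 \cdot 6 \left(1 + \left(3 + 0^{2}\right)^{2}\right) + \left(1 \left(-2\right) + 2\right) = 49 \cdot 6 \left(1 + \left(3 + 0\right)^{2}\right) + \left(-2 + 2\right) = 49 \cdot 6 \left(1 + 3^{2}\right) + 0 = 49 \cdot 6 \left(1 + 9\right) + 0 = 49 \cdot 6 \cdot 10 + 0 = 49 \cdot 60 + 0 = 2940 + 0 = 2940$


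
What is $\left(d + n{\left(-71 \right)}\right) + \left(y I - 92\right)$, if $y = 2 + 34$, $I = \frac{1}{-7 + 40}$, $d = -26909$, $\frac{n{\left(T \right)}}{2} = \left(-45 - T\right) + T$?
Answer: $- \frac{297989}{11} \approx -27090.0$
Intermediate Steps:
$n{\left(T \right)} = -90$ ($n{\left(T \right)} = 2 \left(\left(-45 - T\right) + T\right) = 2 \left(-45\right) = -90$)
$I = \frac{1}{33} \approx 0.030303$
$y = 36$
$\left(d + n{\left(-71 \right)}\right) + \left(y I - 92\right) = \left(-26909 - 90\right) + \left(36 \cdot \frac{1}{33} - 92\right) = -26999 + \left(\frac{12}{11} - 92\right) = -26999 - \frac{1000}{11} = - \frac{297989}{11}$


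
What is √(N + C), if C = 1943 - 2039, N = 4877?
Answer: √4781 ≈ 69.145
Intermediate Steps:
C = -96
√(N + C) = √(4877 - 96) = √4781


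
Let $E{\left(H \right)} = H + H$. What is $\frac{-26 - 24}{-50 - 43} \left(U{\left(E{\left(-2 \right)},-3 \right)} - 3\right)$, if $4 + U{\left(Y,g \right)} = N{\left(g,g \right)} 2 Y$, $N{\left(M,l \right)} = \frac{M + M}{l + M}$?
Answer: $- \frac{250}{31} \approx -8.0645$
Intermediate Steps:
$E{\left(H \right)} = 2 H$
$N{\left(M,l \right)} = \frac{2 M}{M + l}$
$U{\left(Y,g \right)} = -4 + 2 Y$ ($U{\left(Y,g \right)} = -4 + \frac{2 g}{g + g} 2 Y = -4 + \frac{2 g}{2 g} 2 Y = -4 + 2 g \frac{1}{2 g} 2 Y = -4 + 1 \cdot 2 Y = -4 + 2 Y$)
$\frac{-26 - 24}{-50 - 43} \left(U{\left(E{\left(-2 \right)},-3 \right)} - 3\right) = \frac{-26 - 24}{-50 - 43} \left(\left(-4 + 2 \cdot 2 \left(-2\right)\right) - 3\right) = - \frac{50}{-93} \left(\left(-4 + 2 \left(-4\right)\right) - 3\right) = \left(-50\right) \left(- \frac{1}{93}\right) \left(\left(-4 - 8\right) - 3\right) = \frac{50 \left(-12 - 3\right)}{93} = \frac{50}{93} \left(-15\right) = - \frac{250}{31}$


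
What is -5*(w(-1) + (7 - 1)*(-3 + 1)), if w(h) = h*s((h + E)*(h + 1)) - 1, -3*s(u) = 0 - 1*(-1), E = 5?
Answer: 190/3 ≈ 63.333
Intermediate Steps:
s(u) = -⅓ (s(u) = -(0 - 1*(-1))/3 = -(0 + 1)/3 = -⅓*1 = -⅓)
w(h) = -1 - h/3 (w(h) = h*(-⅓) - 1 = -h/3 - 1 = -1 - h/3)
-5*(w(-1) + (7 - 1)*(-3 + 1)) = -5*((-1 - ⅓*(-1)) + (7 - 1)*(-3 + 1)) = -5*((-1 + ⅓) + 6*(-2)) = -5*(-⅔ - 12) = -5*(-38/3) = 190/3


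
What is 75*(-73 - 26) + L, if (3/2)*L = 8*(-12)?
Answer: -7489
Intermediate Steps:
L = -64 (L = 2*(8*(-12))/3 = (⅔)*(-96) = -64)
75*(-73 - 26) + L = 75*(-73 - 26) - 64 = 75*(-99) - 64 = -7425 - 64 = -7489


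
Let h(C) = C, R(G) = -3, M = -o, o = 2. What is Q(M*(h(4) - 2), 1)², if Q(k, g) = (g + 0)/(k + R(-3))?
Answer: 1/49 ≈ 0.020408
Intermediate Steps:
M = -2 (M = -1*2 = -2)
Q(k, g) = g/(-3 + k) (Q(k, g) = (g + 0)/(k - 3) = g/(-3 + k))
Q(M*(h(4) - 2), 1)² = (1/(-3 - 2*(4 - 2)))² = (1/(-3 - 2*2))² = (1/(-3 - 4))² = (1/(-7))² = (1*(-⅐))² = (-⅐)² = 1/49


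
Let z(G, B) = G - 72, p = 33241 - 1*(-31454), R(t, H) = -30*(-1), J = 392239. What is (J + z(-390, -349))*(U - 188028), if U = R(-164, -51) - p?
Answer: -98999305461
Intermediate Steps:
R(t, H) = 30
p = 64695 (p = 33241 + 31454 = 64695)
z(G, B) = -72 + G
U = -64665 (U = 30 - 1*64695 = 30 - 64695 = -64665)
(J + z(-390, -349))*(U - 188028) = (392239 + (-72 - 390))*(-64665 - 188028) = (392239 - 462)*(-252693) = 391777*(-252693) = -98999305461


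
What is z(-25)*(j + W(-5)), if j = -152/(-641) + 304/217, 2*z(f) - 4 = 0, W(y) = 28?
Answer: 8245128/139097 ≈ 59.276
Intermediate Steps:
z(f) = 2 (z(f) = 2 + (½)*0 = 2 + 0 = 2)
j = 227848/139097 (j = -152*(-1/641) + 304*(1/217) = 152/641 + 304/217 = 227848/139097 ≈ 1.6381)
z(-25)*(j + W(-5)) = 2*(227848/139097 + 28) = 2*(4122564/139097) = 8245128/139097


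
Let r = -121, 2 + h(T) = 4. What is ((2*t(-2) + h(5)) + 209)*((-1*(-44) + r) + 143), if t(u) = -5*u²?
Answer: 11286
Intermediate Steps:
h(T) = 2 (h(T) = -2 + 4 = 2)
((2*t(-2) + h(5)) + 209)*((-1*(-44) + r) + 143) = ((2*(-5*(-2)²) + 2) + 209)*((-1*(-44) - 121) + 143) = ((2*(-5*4) + 2) + 209)*((44 - 121) + 143) = ((2*(-20) + 2) + 209)*(-77 + 143) = ((-40 + 2) + 209)*66 = (-38 + 209)*66 = 171*66 = 11286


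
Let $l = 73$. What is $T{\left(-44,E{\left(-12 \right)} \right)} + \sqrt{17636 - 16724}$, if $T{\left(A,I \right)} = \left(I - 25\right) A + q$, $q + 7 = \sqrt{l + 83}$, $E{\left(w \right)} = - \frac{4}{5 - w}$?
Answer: $\frac{18757}{17} + 2 \sqrt{39} + 4 \sqrt{57} \approx 1146.0$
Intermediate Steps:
$q = -7 + 2 \sqrt{39}$ ($q = -7 + \sqrt{73 + 83} = -7 + \sqrt{156} = -7 + 2 \sqrt{39} \approx 5.49$)
$T{\left(A,I \right)} = -7 + 2 \sqrt{39} + A \left(-25 + I\right)$ ($T{\left(A,I \right)} = \left(I - 25\right) A - \left(7 - 2 \sqrt{39}\right) = \left(-25 + I\right) A - \left(7 - 2 \sqrt{39}\right) = A \left(-25 + I\right) - \left(7 - 2 \sqrt{39}\right) = -7 + 2 \sqrt{39} + A \left(-25 + I\right)$)
$T{\left(-44,E{\left(-12 \right)} \right)} + \sqrt{17636 - 16724} = \left(-7 - -1100 + 2 \sqrt{39} - 44 \frac{4}{-5 - 12}\right) + \sqrt{17636 - 16724} = \left(-7 + 1100 + 2 \sqrt{39} - 44 \frac{4}{-17}\right) + \sqrt{912} = \left(-7 + 1100 + 2 \sqrt{39} - 44 \cdot 4 \left(- \frac{1}{17}\right)\right) + 4 \sqrt{57} = \left(-7 + 1100 + 2 \sqrt{39} - - \frac{176}{17}\right) + 4 \sqrt{57} = \left(-7 + 1100 + 2 \sqrt{39} + \frac{176}{17}\right) + 4 \sqrt{57} = \left(\frac{18757}{17} + 2 \sqrt{39}\right) + 4 \sqrt{57} = \frac{18757}{17} + 2 \sqrt{39} + 4 \sqrt{57}$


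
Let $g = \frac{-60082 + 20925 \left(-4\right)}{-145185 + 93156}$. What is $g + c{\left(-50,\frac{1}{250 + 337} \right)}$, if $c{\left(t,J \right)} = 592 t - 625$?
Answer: $- \frac{1572432743}{52029} \approx -30222.0$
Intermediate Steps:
$c{\left(t,J \right)} = -625 + 592 t$
$g = \frac{143782}{52029}$ ($g = \frac{-60082 - 83700}{-52029} = \left(-143782\right) \left(- \frac{1}{52029}\right) = \frac{143782}{52029} \approx 2.7635$)
$g + c{\left(-50,\frac{1}{250 + 337} \right)} = \frac{143782}{52029} + \left(-625 + 592 \left(-50\right)\right) = \frac{143782}{52029} - 30225 = - \frac{1572432743}{52029}$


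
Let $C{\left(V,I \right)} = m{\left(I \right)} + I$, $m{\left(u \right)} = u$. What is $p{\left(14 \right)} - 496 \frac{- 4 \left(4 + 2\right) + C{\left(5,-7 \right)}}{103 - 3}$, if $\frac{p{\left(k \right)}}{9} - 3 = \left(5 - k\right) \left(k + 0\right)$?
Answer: $- \frac{22963}{25} \approx -918.52$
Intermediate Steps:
$C{\left(V,I \right)} = 2 I$ ($C{\left(V,I \right)} = I + I = 2 I$)
$p{\left(k \right)} = 27 + 9 k \left(5 - k\right)$ ($p{\left(k \right)} = 27 + 9 \left(5 - k\right) \left(k + 0\right) = 27 + 9 \left(5 - k\right) k = 27 + 9 k \left(5 - k\right)$)
$p{\left(14 \right)} - 496 \frac{- 4 \left(4 + 2\right) + C{\left(5,-7 \right)}}{103 - 3} = \left(27 - 9 \cdot 14^{2} + 45 \cdot 14\right) - 496 \frac{- 4 \left(4 + 2\right) + 2 \left(-7\right)}{103 - 3} = \left(27 - 1764 + 630\right) - 496 \frac{\left(-4\right) 6 - 14}{100} = \left(27 - 1764 + 630\right) - 496 \left(-24 - 14\right) \frac{1}{100} = -1107 - 496 \left(\left(-38\right) \frac{1}{100}\right) = -1107 - - \frac{4712}{25} = -1107 + \frac{4712}{25} = - \frac{22963}{25}$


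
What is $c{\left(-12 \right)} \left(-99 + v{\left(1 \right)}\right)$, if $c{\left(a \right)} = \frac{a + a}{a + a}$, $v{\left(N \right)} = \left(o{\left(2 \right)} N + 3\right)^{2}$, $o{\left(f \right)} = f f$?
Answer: $-50$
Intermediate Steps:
$o{\left(f \right)} = f^{2}$
$v{\left(N \right)} = \left(3 + 4 N\right)^{2}$ ($v{\left(N \right)} = \left(2^{2} N + 3\right)^{2} = \left(4 N + 3\right)^{2} = \left(3 + 4 N\right)^{2}$)
$c{\left(a \right)} = 1$ ($c{\left(a \right)} = \frac{2 a}{2 a} = 2 a \frac{1}{2 a} = 1$)
$c{\left(-12 \right)} \left(-99 + v{\left(1 \right)}\right) = 1 \left(-99 + \left(3 + 4 \cdot 1\right)^{2}\right) = 1 \left(-99 + \left(3 + 4\right)^{2}\right) = 1 \left(-99 + 7^{2}\right) = 1 \left(-99 + 49\right) = 1 \left(-50\right) = -50$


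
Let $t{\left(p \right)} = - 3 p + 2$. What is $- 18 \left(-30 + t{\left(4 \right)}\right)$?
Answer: $720$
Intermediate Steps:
$t{\left(p \right)} = 2 - 3 p$
$- 18 \left(-30 + t{\left(4 \right)}\right) = - 18 \left(-30 + \left(2 - 12\right)\right) = - 18 \left(-30 - 10\right) = \left(-18\right) \left(-40\right) = 720$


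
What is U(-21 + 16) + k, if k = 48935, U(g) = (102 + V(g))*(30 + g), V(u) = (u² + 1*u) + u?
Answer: 51860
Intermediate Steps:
V(u) = u² + 2*u (V(u) = (u² + u) + u = (u + u²) + u = u² + 2*u)
U(g) = (30 + g)*(102 + g*(2 + g)) (U(g) = (102 + g*(2 + g))*(30 + g) = (30 + g)*(102 + g*(2 + g)))
U(-21 + 16) + k = (3060 + (-21 + 16)³ + 32*(-21 + 16)² + 162*(-21 + 16)) + 48935 = (3060 + (-5)³ + 32*(-5)² + 162*(-5)) + 48935 = (3060 - 125 + 32*25 - 810) + 48935 = (3060 - 125 + 800 - 810) + 48935 = 2925 + 48935 = 51860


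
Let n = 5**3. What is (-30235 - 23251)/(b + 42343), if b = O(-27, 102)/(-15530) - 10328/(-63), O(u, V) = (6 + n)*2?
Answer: -13082541885/10397086276 ≈ -1.2583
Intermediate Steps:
n = 125
O(u, V) = 262 (O(u, V) = (6 + 125)*2 = 131*2 = 262)
b = 80188667/489195 (b = 262/(-15530) - 10328/(-63) = 262*(-1/15530) - 10328*(-1/63) = -131/7765 + 10328/63 = 80188667/489195 ≈ 163.92)
(-30235 - 23251)/(b + 42343) = (-30235 - 23251)/(80188667/489195 + 42343) = -53486/20794172552/489195 = -53486*489195/20794172552 = -13082541885/10397086276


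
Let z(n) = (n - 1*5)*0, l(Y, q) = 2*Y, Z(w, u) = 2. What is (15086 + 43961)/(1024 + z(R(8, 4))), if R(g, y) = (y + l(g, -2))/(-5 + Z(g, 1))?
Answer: 59047/1024 ≈ 57.663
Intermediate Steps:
R(g, y) = -2*g/3 - y/3 (R(g, y) = (y + 2*g)/(-5 + 2) = (y + 2*g)/(-3) = (y + 2*g)*(-⅓) = -2*g/3 - y/3)
z(n) = 0 (z(n) = (n - 5)*0 = (-5 + n)*0 = 0)
(15086 + 43961)/(1024 + z(R(8, 4))) = (15086 + 43961)/(1024 + 0) = 59047/1024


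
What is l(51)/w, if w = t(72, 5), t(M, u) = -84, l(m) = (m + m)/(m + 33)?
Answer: -17/1176 ≈ -0.014456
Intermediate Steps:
l(m) = 2*m/(33 + m) (l(m) = (2*m)/(33 + m) = 2*m/(33 + m))
w = -84
l(51)/w = (2*51/(33 + 51))/(-84) = (2*51/84)*(-1/84) = (2*51*(1/84))*(-1/84) = (17/14)*(-1/84) = -17/1176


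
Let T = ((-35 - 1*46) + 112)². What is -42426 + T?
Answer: -41465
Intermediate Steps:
T = 961 (T = ((-35 - 46) + 112)² = (-81 + 112)² = 31² = 961)
-42426 + T = -42426 + 961 = -41465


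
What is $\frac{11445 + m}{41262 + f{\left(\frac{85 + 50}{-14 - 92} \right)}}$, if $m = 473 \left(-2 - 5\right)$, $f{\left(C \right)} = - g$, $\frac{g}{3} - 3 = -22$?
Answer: $\frac{8134}{41319} \approx 0.19686$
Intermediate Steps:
$g = -57$ ($g = 9 + 3 \left(-22\right) = 9 - 66 = -57$)
$f{\left(C \right)} = 57$ ($f{\left(C \right)} = \left(-1\right) \left(-57\right) = 57$)
$m = -3311$ ($m = 473 \left(-7\right) = -3311$)
$\frac{11445 + m}{41262 + f{\left(\frac{85 + 50}{-14 - 92} \right)}} = \frac{11445 - 3311}{41262 + 57} = \frac{8134}{41319}$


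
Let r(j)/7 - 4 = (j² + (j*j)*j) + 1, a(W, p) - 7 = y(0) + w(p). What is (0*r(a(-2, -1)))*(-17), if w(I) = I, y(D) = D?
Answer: 0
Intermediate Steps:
a(W, p) = 7 + p (a(W, p) = 7 + (0 + p) = 7 + p)
r(j) = 35 + 7*j² + 7*j³ (r(j) = 28 + 7*((j² + (j*j)*j) + 1) = 28 + 7*((j² + j²*j) + 1) = 28 + 7*((j² + j³) + 1) = 28 + 7*(1 + j² + j³) = 28 + (7 + 7*j² + 7*j³) = 35 + 7*j² + 7*j³)
(0*r(a(-2, -1)))*(-17) = (0*(35 + 7*(7 - 1)² + 7*(7 - 1)³))*(-17) = (0*(35 + 7*6² + 7*6³))*(-17) = (0*(35 + 7*36 + 7*216))*(-17) = (0*(35 + 252 + 1512))*(-17) = (0*1799)*(-17) = 0*(-17) = 0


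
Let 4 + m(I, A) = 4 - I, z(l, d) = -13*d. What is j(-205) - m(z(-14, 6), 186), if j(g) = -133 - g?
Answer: -6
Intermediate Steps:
m(I, A) = -I (m(I, A) = -4 + (4 - I) = -I)
j(-205) - m(z(-14, 6), 186) = (-133 - 1*(-205)) - (-1)*(-13*6) = (-133 + 205) - (-1)*(-78) = 72 - 1*78 = 72 - 78 = -6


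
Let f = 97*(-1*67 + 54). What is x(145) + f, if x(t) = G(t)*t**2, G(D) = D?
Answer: 3047364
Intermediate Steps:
x(t) = t**3 (x(t) = t*t**2 = t**3)
f = -1261 (f = 97*(-67 + 54) = 97*(-13) = -1261)
x(145) + f = 145**3 - 1261 = 3048625 - 1261 = 3047364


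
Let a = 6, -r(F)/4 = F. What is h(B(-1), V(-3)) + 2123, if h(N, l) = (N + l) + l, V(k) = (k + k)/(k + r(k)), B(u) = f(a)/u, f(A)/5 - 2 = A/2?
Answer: 6290/3 ≈ 2096.7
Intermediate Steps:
r(F) = -4*F
f(A) = 10 + 5*A/2 (f(A) = 10 + 5*(A/2) = 10 + 5*A/2)
B(u) = 25/u (B(u) = (10 + (5/2)*6)/u = (10 + 15)/u = 25/u)
V(k) = -2/3 (V(k) = (k + k)/(k - 4*k) = (2*k)/((-3*k)) = (2*k)*(-1/(3*k)) = -2/3)
h(N, l) = N + 2*l
h(B(-1), V(-3)) + 2123 = (25/(-1) + 2*(-2/3)) + 2123 = (25*(-1) - 4/3) + 2123 = (-25 - 4/3) + 2123 = -79/3 + 2123 = 6290/3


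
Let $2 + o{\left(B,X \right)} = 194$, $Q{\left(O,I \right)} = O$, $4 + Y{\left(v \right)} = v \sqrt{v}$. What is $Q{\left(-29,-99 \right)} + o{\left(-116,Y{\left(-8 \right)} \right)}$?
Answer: $163$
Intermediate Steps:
$Y{\left(v \right)} = -4 + v^{\frac{3}{2}}$ ($Y{\left(v \right)} = -4 + v \sqrt{v} = -4 + v^{\frac{3}{2}}$)
$o{\left(B,X \right)} = 192$ ($o{\left(B,X \right)} = -2 + 194 = 192$)
$Q{\left(-29,-99 \right)} + o{\left(-116,Y{\left(-8 \right)} \right)} = -29 + 192 = 163$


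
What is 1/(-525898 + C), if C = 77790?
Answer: -1/448108 ≈ -2.2316e-6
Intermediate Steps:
1/(-525898 + C) = 1/(-525898 + 77790) = 1/(-448108) = -1/448108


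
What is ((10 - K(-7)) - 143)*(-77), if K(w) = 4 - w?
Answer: 11088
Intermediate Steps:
((10 - K(-7)) - 143)*(-77) = ((10 - (4 - 1*(-7))) - 143)*(-77) = ((10 - (4 + 7)) - 143)*(-77) = ((10 - 1*11) - 143)*(-77) = ((10 - 11) - 143)*(-77) = (-1 - 143)*(-77) = -144*(-77) = 11088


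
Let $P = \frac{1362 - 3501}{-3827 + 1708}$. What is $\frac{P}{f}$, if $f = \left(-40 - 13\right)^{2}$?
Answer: $\frac{2139}{5952271} \approx 0.00035936$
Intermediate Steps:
$f = 2809$ ($f = \left(-53\right)^{2} = 2809$)
$P = \frac{2139}{2119}$ ($P = - \frac{2139}{-2119} = \left(-2139\right) \left(- \frac{1}{2119}\right) = \frac{2139}{2119} \approx 1.0094$)
$\frac{P}{f} = \frac{2139}{2119 \cdot 2809} = \frac{2139}{2119} \cdot \frac{1}{2809} = \frac{2139}{5952271}$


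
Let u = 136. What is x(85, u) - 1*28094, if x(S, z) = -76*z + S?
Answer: -38345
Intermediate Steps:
x(S, z) = S - 76*z
x(85, u) - 1*28094 = (85 - 76*136) - 1*28094 = (85 - 10336) - 28094 = -10251 - 28094 = -38345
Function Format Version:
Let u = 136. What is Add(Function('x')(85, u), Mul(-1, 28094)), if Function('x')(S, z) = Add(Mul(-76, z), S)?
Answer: -38345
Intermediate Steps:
Function('x')(S, z) = Add(S, Mul(-76, z))
Add(Function('x')(85, u), Mul(-1, 28094)) = Add(Add(85, Mul(-76, 136)), Mul(-1, 28094)) = Add(Add(85, -10336), -28094) = Add(-10251, -28094) = -38345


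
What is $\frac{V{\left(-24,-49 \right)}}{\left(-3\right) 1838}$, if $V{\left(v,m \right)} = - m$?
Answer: $- \frac{49}{5514} \approx -0.0088865$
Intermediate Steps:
$\frac{V{\left(-24,-49 \right)}}{\left(-3\right) 1838} = \frac{\left(-1\right) \left(-49\right)}{\left(-3\right) 1838} = \frac{49}{-5514} = 49 \left(- \frac{1}{5514}\right) = - \frac{49}{5514}$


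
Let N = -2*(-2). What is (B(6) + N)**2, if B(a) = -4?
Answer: 0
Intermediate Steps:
N = 4
(B(6) + N)**2 = (-4 + 4)**2 = 0**2 = 0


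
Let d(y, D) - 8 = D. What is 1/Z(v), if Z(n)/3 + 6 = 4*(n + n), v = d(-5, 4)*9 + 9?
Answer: 1/2790 ≈ 0.00035842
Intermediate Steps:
d(y, D) = 8 + D
v = 117 (v = (8 + 4)*9 + 9 = 12*9 + 9 = 108 + 9 = 117)
Z(n) = -18 + 24*n (Z(n) = -18 + 3*(4*(n + n)) = -18 + 3*(4*(2*n)) = -18 + 3*(8*n) = -18 + 24*n)
1/Z(v) = 1/(-18 + 24*117) = 1/(-18 + 2808) = 1/2790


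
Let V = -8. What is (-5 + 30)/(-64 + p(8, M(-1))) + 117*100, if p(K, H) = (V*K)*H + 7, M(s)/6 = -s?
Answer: 5159675/441 ≈ 11700.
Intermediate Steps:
M(s) = -6*s (M(s) = 6*(-s) = -6*s)
p(K, H) = 7 - 8*H*K (p(K, H) = (-8*K)*H + 7 = -8*H*K + 7 = 7 - 8*H*K)
(-5 + 30)/(-64 + p(8, M(-1))) + 117*100 = (-5 + 30)/(-64 + (7 - 8*(-6*(-1))*8)) + 117*100 = 25/(-64 + (7 - 8*6*8)) + 11700 = 25/(-64 + (7 - 384)) + 11700 = 25/(-64 - 377) + 11700 = 25/(-441) + 11700 = 25*(-1/441) + 11700 = -25/441 + 11700 = 5159675/441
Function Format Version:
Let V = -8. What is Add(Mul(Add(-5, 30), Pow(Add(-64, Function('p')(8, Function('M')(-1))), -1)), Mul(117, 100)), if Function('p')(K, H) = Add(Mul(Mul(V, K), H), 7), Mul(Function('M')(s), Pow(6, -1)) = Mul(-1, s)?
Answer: Rational(5159675, 441) ≈ 11700.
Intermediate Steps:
Function('M')(s) = Mul(-6, s) (Function('M')(s) = Mul(6, Mul(-1, s)) = Mul(-6, s))
Function('p')(K, H) = Add(7, Mul(-8, H, K)) (Function('p')(K, H) = Add(Mul(Mul(-8, K), H), 7) = Add(Mul(-8, H, K), 7) = Add(7, Mul(-8, H, K)))
Add(Mul(Add(-5, 30), Pow(Add(-64, Function('p')(8, Function('M')(-1))), -1)), Mul(117, 100)) = Add(Mul(Add(-5, 30), Pow(Add(-64, Add(7, Mul(-8, Mul(-6, -1), 8))), -1)), Mul(117, 100)) = Add(Mul(25, Pow(Add(-64, Add(7, Mul(-8, 6, 8))), -1)), 11700) = Add(Mul(25, Pow(Add(-64, Add(7, -384)), -1)), 11700) = Add(Mul(25, Pow(Add(-64, -377), -1)), 11700) = Add(Mul(25, Pow(-441, -1)), 11700) = Add(Mul(25, Rational(-1, 441)), 11700) = Add(Rational(-25, 441), 11700) = Rational(5159675, 441)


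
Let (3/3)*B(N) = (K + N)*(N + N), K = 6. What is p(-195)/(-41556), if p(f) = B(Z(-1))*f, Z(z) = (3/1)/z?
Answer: -585/6926 ≈ -0.084464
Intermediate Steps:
Z(z) = 3/z (Z(z) = (3*1)/z = 3/z)
B(N) = 2*N*(6 + N) (B(N) = (6 + N)*(N + N) = (6 + N)*(2*N) = 2*N*(6 + N))
p(f) = -18*f (p(f) = (2*(3/(-1))*(6 + 3/(-1)))*f = (2*(3*(-1))*(6 + 3*(-1)))*f = (2*(-3)*(6 - 3))*f = (2*(-3)*3)*f = -18*f)
p(-195)/(-41556) = -18*(-195)/(-41556) = 3510*(-1/41556) = -585/6926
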